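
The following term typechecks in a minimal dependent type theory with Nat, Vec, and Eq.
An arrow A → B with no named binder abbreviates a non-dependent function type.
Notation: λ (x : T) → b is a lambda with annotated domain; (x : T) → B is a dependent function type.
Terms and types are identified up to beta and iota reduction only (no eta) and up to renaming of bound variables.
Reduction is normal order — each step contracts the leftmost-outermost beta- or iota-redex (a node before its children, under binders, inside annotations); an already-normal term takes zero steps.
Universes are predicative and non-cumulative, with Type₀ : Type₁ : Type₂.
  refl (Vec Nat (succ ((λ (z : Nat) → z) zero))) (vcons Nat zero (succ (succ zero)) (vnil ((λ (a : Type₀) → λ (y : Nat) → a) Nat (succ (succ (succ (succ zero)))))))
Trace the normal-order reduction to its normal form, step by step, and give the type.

reduction (normal order):
  refl (Vec Nat (succ ((λ (z : Nat) → z) zero))) (vcons Nat zero (succ (succ zero)) (vnil ((λ (a : Type₀) → λ (y : Nat) → a) Nat (succ (succ (succ (succ zero)))))))
  ~> refl (Vec Nat (succ zero)) (vcons Nat zero (succ (succ zero)) (vnil ((λ (z : Type₀) → λ (a : Nat) → z) Nat (succ (succ (succ (succ zero)))))))
  ~> refl (Vec Nat (succ zero)) (vcons Nat zero (succ (succ zero)) (vnil ((λ (z : Nat) → Nat) (succ (succ (succ (succ zero)))))))
  ~> refl (Vec Nat (succ zero)) (vcons Nat zero (succ (succ zero)) (vnil Nat))
type:
  Eq (Vec Nat (succ zero)) (vcons Nat zero (succ (succ zero)) (vnil Nat)) (vcons Nat zero (succ (succ zero)) (vnil Nat))


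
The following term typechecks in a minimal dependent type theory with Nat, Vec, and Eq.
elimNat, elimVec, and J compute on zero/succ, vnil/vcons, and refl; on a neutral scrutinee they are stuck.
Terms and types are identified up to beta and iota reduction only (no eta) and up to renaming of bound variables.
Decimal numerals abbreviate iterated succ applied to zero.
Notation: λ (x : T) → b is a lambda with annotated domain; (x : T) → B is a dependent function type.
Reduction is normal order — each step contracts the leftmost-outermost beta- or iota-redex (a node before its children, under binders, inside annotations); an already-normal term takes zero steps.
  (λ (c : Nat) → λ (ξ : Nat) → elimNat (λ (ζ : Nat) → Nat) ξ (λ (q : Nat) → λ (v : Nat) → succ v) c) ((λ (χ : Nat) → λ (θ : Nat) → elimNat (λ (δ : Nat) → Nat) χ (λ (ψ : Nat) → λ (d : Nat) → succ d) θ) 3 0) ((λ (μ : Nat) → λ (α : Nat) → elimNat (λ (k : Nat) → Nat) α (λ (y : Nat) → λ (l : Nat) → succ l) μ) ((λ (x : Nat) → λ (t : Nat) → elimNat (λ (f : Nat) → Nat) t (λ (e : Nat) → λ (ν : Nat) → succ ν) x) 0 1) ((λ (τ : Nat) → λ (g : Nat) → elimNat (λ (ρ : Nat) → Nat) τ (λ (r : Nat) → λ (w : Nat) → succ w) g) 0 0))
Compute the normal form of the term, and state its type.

reduced normal form:
  4
type:
  Nat


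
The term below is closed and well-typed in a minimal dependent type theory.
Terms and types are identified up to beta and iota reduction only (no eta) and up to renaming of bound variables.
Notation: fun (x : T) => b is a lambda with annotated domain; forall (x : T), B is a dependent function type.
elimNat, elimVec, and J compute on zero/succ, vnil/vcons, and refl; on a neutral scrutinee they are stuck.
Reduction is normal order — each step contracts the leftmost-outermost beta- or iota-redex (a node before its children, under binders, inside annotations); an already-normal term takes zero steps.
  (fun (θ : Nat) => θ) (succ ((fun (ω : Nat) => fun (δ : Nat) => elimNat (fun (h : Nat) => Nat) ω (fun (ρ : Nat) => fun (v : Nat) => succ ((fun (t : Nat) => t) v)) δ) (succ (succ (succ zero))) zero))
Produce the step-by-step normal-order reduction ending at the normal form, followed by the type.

normal-order reduction sequence:
  (fun (θ : Nat) => θ) (succ ((fun (ω : Nat) => fun (δ : Nat) => elimNat (fun (h : Nat) => Nat) ω (fun (ρ : Nat) => fun (v : Nat) => succ ((fun (t : Nat) => t) v)) δ) (succ (succ (succ zero))) zero))
  ~> succ ((fun (θ : Nat) => fun (ω : Nat) => elimNat (fun (δ : Nat) => Nat) θ (fun (h : Nat) => fun (ρ : Nat) => succ ((fun (v : Nat) => v) ρ)) ω) (succ (succ (succ zero))) zero)
  ~> succ ((fun (θ : Nat) => elimNat (fun (ω : Nat) => Nat) (succ (succ (succ zero))) (fun (δ : Nat) => fun (h : Nat) => succ ((fun (ρ : Nat) => ρ) h)) θ) zero)
  ~> succ (elimNat (fun (θ : Nat) => Nat) (succ (succ (succ zero))) (fun (ω : Nat) => fun (δ : Nat) => succ ((fun (h : Nat) => h) δ)) zero)
  ~> succ (succ (succ (succ zero)))
the term's type:
  Nat


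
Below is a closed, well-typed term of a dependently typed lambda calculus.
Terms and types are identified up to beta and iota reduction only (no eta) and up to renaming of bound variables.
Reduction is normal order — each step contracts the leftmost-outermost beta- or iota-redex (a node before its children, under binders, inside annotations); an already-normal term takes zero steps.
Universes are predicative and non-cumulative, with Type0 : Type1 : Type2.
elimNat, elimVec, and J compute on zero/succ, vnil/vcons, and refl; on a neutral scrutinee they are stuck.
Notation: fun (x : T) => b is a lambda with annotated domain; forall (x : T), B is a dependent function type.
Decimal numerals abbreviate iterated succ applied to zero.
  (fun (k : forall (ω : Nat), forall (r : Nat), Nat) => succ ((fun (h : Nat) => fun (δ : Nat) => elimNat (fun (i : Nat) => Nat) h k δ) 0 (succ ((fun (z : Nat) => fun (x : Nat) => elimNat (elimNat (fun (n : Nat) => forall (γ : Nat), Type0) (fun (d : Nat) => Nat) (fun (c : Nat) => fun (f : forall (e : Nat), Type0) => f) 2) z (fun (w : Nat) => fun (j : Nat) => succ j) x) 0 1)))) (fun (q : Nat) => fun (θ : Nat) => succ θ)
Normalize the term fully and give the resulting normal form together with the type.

reduced normal form:
  3
inferred type:
  Nat
observation: contracting a beta-redex first, the term normalizes in 16 steps.


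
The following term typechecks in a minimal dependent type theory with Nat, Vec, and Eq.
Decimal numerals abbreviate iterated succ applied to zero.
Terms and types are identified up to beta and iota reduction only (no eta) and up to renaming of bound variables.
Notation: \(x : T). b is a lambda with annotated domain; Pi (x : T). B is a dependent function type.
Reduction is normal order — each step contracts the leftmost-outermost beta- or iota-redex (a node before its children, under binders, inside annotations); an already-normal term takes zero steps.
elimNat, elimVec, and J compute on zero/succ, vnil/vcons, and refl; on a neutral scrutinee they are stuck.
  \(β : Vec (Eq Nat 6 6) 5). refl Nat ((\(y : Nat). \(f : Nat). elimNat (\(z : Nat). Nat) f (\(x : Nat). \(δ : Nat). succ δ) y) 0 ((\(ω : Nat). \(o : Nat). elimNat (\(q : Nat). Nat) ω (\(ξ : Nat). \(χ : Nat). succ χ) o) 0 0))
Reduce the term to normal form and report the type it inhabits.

reduced normal form:
  \(β : Vec (Eq Nat 6 6) 5). refl Nat 0
type:
  Pi (β : Vec (Eq Nat 6 6) 5). Eq Nat 0 0


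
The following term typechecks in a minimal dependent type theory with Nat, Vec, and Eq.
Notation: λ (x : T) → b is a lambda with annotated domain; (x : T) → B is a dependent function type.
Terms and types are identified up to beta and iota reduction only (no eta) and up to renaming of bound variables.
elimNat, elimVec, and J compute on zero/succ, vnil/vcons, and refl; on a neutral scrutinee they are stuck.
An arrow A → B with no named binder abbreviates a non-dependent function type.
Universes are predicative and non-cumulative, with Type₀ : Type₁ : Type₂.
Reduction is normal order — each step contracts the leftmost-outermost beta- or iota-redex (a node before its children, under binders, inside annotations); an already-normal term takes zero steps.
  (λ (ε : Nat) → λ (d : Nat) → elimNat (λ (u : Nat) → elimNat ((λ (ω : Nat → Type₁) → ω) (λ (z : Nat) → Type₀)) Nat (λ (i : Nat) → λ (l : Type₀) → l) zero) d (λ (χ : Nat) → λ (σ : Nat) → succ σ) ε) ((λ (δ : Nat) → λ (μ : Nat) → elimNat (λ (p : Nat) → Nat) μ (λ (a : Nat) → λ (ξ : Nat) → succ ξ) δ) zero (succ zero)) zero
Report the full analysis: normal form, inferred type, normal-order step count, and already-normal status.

normal form:
  succ zero
the term's type:
  Nat
reduction steps (normal order): 10
started in normal form: no
first contracted redex: a beta-redex


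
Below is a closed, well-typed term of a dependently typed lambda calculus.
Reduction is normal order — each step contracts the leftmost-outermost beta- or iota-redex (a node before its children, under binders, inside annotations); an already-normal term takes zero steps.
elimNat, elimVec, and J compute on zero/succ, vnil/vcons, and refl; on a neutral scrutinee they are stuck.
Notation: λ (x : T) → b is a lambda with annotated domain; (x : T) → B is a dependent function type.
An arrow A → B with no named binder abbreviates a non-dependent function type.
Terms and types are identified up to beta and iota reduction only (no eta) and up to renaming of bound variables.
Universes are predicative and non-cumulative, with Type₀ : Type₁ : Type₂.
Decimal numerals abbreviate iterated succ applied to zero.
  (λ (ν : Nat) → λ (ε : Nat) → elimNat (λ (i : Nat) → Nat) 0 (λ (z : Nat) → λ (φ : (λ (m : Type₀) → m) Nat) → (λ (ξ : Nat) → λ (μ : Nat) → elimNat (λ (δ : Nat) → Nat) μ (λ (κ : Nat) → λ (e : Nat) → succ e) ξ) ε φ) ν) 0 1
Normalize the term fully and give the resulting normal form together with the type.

resulting normal form:
  0
inferred type:
  Nat
observation: 3 normal-order steps separate the term from its normal form.


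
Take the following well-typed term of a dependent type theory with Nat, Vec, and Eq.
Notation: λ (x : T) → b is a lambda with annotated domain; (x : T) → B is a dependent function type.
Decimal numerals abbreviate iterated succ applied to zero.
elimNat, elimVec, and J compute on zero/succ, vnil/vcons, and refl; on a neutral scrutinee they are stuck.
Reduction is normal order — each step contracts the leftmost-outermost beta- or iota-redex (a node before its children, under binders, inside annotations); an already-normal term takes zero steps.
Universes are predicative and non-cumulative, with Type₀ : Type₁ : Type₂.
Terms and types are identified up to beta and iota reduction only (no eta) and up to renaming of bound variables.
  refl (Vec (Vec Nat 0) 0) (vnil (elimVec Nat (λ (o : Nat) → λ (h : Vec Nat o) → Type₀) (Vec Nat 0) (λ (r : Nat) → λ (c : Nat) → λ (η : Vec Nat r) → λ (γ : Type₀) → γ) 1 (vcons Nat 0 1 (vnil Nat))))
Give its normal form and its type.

normal form:
  refl (Vec (Vec Nat 0) 0) (vnil (Vec Nat 0))
the term's type:
  Eq (Vec (Vec Nat 0) 0) (vnil (Vec Nat 0)) (vnil (Vec Nat 0))
observation: normalization takes exactly 6 steps under the normal-order strategy.


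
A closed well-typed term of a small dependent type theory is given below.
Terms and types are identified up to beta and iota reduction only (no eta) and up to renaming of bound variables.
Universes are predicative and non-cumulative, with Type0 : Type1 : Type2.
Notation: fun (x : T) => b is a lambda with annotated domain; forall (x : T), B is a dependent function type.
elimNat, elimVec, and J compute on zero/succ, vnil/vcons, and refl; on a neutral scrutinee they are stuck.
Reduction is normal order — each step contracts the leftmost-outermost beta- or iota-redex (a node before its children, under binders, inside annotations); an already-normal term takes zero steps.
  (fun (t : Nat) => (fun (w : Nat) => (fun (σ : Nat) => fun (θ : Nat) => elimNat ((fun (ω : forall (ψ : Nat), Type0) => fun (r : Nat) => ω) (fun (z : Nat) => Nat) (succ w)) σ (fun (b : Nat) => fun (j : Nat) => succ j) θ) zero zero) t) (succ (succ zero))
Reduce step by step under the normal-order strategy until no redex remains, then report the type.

reduction (normal order):
  (fun (t : Nat) => (fun (w : Nat) => (fun (σ : Nat) => fun (θ : Nat) => elimNat ((fun (ω : forall (ψ : Nat), Type0) => fun (r : Nat) => ω) (fun (z : Nat) => Nat) (succ w)) σ (fun (b : Nat) => fun (j : Nat) => succ j) θ) zero zero) t) (succ (succ zero))
  ~> (fun (t : Nat) => (fun (w : Nat) => fun (σ : Nat) => elimNat ((fun (θ : forall (ω : Nat), Type0) => fun (ψ : Nat) => θ) (fun (r : Nat) => Nat) (succ t)) w (fun (z : Nat) => fun (b : Nat) => succ b) σ) zero zero) (succ (succ zero))
  ~> (fun (t : Nat) => fun (w : Nat) => elimNat ((fun (σ : forall (θ : Nat), Type0) => fun (ω : Nat) => σ) (fun (ψ : Nat) => Nat) (succ (succ (succ zero)))) t (fun (r : Nat) => fun (z : Nat) => succ z) w) zero zero
  ~> (fun (t : Nat) => elimNat ((fun (w : forall (σ : Nat), Type0) => fun (θ : Nat) => w) (fun (ω : Nat) => Nat) (succ (succ (succ zero)))) zero (fun (ψ : Nat) => fun (r : Nat) => succ r) t) zero
  ~> elimNat ((fun (t : forall (w : Nat), Type0) => fun (σ : Nat) => t) (fun (θ : Nat) => Nat) (succ (succ (succ zero)))) zero (fun (ω : Nat) => fun (ψ : Nat) => succ ψ) zero
  ~> zero
type:
  Nat


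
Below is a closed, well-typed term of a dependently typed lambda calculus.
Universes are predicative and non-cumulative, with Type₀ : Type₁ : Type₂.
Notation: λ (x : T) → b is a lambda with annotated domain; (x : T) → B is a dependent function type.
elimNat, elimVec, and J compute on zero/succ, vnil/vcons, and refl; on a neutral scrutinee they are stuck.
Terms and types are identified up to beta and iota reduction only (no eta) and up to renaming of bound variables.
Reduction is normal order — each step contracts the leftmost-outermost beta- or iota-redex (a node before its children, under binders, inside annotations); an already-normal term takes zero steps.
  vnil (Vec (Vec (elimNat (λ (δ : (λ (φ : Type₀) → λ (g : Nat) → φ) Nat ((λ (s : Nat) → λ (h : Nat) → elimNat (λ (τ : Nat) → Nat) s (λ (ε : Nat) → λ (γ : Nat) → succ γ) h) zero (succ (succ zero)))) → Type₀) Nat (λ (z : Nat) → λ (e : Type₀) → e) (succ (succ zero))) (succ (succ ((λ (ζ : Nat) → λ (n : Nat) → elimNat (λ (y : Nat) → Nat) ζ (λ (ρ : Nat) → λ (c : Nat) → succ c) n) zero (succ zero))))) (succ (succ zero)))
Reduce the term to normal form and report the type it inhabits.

reduced normal form:
  vnil (Vec (Vec Nat (succ (succ (succ zero)))) (succ (succ zero)))
type:
  Vec (Vec (Vec Nat (succ (succ (succ zero)))) (succ (succ zero))) zero


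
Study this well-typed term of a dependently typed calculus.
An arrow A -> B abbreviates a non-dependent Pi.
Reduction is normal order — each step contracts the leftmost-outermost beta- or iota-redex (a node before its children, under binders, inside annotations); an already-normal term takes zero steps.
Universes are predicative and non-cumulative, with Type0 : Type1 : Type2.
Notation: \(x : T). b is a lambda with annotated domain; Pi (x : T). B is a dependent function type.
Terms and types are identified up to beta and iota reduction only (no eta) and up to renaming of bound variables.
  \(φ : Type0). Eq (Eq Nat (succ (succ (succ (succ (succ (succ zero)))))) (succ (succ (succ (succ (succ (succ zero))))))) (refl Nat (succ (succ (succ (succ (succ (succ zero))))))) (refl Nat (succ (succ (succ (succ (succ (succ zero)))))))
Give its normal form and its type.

normal form:
  \(φ : Type0). Eq (Eq Nat (succ (succ (succ (succ (succ (succ zero)))))) (succ (succ (succ (succ (succ (succ zero))))))) (refl Nat (succ (succ (succ (succ (succ (succ zero))))))) (refl Nat (succ (succ (succ (succ (succ (succ zero)))))))
the term's type:
  Type0 -> Type0


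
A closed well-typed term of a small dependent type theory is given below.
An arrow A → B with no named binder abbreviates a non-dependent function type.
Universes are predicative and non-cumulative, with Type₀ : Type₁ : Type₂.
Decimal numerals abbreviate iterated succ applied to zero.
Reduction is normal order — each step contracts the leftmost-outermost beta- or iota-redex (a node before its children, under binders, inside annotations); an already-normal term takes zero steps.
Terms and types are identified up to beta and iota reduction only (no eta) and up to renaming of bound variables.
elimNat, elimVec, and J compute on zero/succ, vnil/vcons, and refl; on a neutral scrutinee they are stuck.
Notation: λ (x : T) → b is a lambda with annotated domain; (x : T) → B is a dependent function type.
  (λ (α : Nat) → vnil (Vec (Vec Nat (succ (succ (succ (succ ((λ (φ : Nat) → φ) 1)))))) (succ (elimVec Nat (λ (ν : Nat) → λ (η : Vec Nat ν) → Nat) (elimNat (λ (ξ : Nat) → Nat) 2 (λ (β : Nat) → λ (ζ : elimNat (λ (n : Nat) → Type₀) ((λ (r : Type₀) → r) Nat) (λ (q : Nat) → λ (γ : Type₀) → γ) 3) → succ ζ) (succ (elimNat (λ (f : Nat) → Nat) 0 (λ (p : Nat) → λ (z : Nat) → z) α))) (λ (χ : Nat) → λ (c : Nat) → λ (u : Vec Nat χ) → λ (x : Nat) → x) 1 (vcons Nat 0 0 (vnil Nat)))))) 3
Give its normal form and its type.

reduced normal form:
  vnil (Vec (Vec Nat 5) 4)
the term's type:
  Vec (Vec (Vec Nat 5) 4) 0
observation: the first redex contracted is a beta-redex; the normal form is reached in 33 normal-order steps.


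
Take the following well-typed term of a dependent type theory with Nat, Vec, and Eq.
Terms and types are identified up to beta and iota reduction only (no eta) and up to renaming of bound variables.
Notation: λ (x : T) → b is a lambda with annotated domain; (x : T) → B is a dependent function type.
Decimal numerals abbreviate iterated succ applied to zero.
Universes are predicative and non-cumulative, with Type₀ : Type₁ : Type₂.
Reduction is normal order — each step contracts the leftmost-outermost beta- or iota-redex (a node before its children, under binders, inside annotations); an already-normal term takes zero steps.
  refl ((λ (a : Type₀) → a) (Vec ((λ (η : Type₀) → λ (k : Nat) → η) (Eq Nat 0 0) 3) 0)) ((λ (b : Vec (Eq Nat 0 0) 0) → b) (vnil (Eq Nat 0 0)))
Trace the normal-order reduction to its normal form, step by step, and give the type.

normal-order reduction:
  refl ((λ (a : Type₀) → a) (Vec ((λ (η : Type₀) → λ (k : Nat) → η) (Eq Nat 0 0) 3) 0)) ((λ (b : Vec (Eq Nat 0 0) 0) → b) (vnil (Eq Nat 0 0)))
  ~> refl (Vec ((λ (a : Type₀) → λ (η : Nat) → a) (Eq Nat 0 0) 3) 0) ((λ (k : Vec (Eq Nat 0 0) 0) → k) (vnil (Eq Nat 0 0)))
  ~> refl (Vec ((λ (a : Nat) → Eq Nat 0 0) 3) 0) ((λ (η : Vec (Eq Nat 0 0) 0) → η) (vnil (Eq Nat 0 0)))
  ~> refl (Vec (Eq Nat 0 0) 0) ((λ (a : Vec (Eq Nat 0 0) 0) → a) (vnil (Eq Nat 0 0)))
  ~> refl (Vec (Eq Nat 0 0) 0) (vnil (Eq Nat 0 0))
type:
  Eq (Vec (Eq Nat 0 0) 0) (vnil (Eq Nat 0 0)) (vnil (Eq Nat 0 0))


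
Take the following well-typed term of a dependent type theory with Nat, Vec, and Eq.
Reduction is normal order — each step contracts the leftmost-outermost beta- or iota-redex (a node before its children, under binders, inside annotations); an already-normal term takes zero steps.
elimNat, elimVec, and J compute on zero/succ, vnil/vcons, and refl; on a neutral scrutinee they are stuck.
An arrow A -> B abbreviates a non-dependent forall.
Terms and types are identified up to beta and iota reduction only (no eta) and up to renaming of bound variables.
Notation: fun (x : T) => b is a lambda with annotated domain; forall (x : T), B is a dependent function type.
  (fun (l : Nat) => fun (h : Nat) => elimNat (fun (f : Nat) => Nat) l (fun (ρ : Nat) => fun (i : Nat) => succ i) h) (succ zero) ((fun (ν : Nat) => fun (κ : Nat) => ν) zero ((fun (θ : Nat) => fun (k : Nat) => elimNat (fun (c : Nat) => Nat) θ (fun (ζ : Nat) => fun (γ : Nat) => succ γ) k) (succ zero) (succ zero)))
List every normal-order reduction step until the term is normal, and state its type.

reduction (normal order):
  (fun (l : Nat) => fun (h : Nat) => elimNat (fun (f : Nat) => Nat) l (fun (ρ : Nat) => fun (i : Nat) => succ i) h) (succ zero) ((fun (ν : Nat) => fun (κ : Nat) => ν) zero ((fun (θ : Nat) => fun (k : Nat) => elimNat (fun (c : Nat) => Nat) θ (fun (ζ : Nat) => fun (γ : Nat) => succ γ) k) (succ zero) (succ zero)))
  ~> (fun (l : Nat) => elimNat (fun (h : Nat) => Nat) (succ zero) (fun (f : Nat) => fun (ρ : Nat) => succ ρ) l) ((fun (i : Nat) => fun (ν : Nat) => i) zero ((fun (κ : Nat) => fun (θ : Nat) => elimNat (fun (k : Nat) => Nat) κ (fun (c : Nat) => fun (ζ : Nat) => succ ζ) θ) (succ zero) (succ zero)))
  ~> elimNat (fun (l : Nat) => Nat) (succ zero) (fun (h : Nat) => fun (f : Nat) => succ f) ((fun (ρ : Nat) => fun (i : Nat) => ρ) zero ((fun (ν : Nat) => fun (κ : Nat) => elimNat (fun (θ : Nat) => Nat) ν (fun (k : Nat) => fun (c : Nat) => succ c) κ) (succ zero) (succ zero)))
  ~> elimNat (fun (l : Nat) => Nat) (succ zero) (fun (h : Nat) => fun (f : Nat) => succ f) ((fun (ρ : Nat) => zero) ((fun (i : Nat) => fun (ν : Nat) => elimNat (fun (κ : Nat) => Nat) i (fun (θ : Nat) => fun (k : Nat) => succ k) ν) (succ zero) (succ zero)))
  ~> elimNat (fun (l : Nat) => Nat) (succ zero) (fun (h : Nat) => fun (f : Nat) => succ f) zero
  ~> succ zero
inferred type:
  Nat


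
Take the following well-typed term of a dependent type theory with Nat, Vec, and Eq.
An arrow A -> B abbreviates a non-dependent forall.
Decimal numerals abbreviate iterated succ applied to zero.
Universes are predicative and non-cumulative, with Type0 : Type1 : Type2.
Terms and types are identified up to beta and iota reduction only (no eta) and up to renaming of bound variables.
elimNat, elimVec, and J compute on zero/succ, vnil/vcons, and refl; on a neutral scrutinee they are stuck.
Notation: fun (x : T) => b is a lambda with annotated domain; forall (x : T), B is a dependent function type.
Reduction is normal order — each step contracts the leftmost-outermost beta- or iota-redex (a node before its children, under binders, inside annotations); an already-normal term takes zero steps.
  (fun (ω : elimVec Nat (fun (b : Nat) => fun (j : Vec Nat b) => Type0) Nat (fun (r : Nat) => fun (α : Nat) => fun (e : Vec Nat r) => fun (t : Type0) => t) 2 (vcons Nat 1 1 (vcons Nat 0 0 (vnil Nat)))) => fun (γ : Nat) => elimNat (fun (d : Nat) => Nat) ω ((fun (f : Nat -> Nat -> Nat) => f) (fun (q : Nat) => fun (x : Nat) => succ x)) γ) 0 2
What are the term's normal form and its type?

resulting normal form:
  2
inferred type:
  Nat
observation: 11 normal-order steps separate the term from its normal form.


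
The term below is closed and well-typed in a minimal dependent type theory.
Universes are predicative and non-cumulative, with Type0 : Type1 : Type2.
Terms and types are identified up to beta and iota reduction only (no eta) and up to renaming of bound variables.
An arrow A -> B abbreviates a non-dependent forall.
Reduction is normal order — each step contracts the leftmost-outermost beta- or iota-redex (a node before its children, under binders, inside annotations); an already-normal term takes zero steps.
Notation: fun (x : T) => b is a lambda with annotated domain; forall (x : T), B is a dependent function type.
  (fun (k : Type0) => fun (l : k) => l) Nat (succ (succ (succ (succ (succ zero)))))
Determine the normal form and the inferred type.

resulting normal form:
  succ (succ (succ (succ (succ zero))))
inferred type:
  Nat


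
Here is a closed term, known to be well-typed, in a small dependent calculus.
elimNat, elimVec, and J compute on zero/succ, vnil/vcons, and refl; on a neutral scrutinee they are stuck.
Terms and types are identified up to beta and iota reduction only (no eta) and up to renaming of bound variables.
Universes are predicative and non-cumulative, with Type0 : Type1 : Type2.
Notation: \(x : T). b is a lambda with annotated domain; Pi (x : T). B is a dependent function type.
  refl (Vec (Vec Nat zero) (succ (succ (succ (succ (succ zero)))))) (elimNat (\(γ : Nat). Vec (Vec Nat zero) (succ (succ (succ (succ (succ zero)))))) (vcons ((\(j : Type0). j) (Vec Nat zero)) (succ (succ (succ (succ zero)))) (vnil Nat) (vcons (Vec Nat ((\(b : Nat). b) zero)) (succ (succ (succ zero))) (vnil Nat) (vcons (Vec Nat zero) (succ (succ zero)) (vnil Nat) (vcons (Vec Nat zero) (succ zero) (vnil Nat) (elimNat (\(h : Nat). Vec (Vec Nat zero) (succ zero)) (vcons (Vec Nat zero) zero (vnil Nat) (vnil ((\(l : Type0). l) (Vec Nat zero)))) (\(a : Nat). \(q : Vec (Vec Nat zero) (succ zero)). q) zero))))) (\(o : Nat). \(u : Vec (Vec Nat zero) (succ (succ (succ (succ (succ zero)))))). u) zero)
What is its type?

type:
  Eq (Vec (Vec Nat zero) (succ (succ (succ (succ (succ zero)))))) (vcons (Vec Nat zero) (succ (succ (succ (succ zero)))) (vnil Nat) (vcons (Vec Nat zero) (succ (succ (succ zero))) (vnil Nat) (vcons (Vec Nat zero) (succ (succ zero)) (vnil Nat) (vcons (Vec Nat zero) (succ zero) (vnil Nat) (vcons (Vec Nat zero) zero (vnil Nat) (vnil (Vec Nat zero))))))) (vcons (Vec Nat zero) (succ (succ (succ (succ zero)))) (vnil Nat) (vcons (Vec Nat zero) (succ (succ (succ zero))) (vnil Nat) (vcons (Vec Nat zero) (succ (succ zero)) (vnil Nat) (vcons (Vec Nat zero) (succ zero) (vnil Nat) (vcons (Vec Nat zero) zero (vnil Nat) (vnil (Vec Nat zero)))))))


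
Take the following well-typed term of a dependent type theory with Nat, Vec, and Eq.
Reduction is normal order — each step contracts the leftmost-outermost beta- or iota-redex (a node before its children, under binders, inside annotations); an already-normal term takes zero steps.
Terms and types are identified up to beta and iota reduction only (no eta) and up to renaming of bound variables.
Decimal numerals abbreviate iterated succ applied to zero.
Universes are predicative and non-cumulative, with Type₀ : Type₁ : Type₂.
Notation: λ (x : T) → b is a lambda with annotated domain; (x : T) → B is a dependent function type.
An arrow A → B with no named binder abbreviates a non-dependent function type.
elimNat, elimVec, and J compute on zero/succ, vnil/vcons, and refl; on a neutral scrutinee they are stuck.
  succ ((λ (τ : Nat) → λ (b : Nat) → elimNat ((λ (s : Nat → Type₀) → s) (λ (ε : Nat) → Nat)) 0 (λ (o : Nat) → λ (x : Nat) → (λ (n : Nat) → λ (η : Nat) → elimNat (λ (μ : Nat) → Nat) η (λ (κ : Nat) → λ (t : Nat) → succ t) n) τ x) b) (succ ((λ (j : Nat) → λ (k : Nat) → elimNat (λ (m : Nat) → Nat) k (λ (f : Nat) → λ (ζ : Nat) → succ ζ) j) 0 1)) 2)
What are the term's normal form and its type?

normal form:
  5
inferred type:
  Nat


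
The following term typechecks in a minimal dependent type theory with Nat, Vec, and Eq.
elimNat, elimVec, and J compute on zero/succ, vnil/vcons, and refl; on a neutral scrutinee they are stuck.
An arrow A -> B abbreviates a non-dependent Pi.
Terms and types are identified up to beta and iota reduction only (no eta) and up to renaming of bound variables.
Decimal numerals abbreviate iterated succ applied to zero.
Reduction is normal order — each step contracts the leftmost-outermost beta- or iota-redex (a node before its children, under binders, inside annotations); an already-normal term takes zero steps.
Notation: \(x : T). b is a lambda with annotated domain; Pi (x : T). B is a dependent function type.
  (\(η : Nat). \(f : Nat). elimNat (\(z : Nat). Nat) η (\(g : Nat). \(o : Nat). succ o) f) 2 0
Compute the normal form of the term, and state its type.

resulting normal form:
  2
type:
  Nat
observation: 3 normal-order steps normalize the term, beginning with a beta-redex.


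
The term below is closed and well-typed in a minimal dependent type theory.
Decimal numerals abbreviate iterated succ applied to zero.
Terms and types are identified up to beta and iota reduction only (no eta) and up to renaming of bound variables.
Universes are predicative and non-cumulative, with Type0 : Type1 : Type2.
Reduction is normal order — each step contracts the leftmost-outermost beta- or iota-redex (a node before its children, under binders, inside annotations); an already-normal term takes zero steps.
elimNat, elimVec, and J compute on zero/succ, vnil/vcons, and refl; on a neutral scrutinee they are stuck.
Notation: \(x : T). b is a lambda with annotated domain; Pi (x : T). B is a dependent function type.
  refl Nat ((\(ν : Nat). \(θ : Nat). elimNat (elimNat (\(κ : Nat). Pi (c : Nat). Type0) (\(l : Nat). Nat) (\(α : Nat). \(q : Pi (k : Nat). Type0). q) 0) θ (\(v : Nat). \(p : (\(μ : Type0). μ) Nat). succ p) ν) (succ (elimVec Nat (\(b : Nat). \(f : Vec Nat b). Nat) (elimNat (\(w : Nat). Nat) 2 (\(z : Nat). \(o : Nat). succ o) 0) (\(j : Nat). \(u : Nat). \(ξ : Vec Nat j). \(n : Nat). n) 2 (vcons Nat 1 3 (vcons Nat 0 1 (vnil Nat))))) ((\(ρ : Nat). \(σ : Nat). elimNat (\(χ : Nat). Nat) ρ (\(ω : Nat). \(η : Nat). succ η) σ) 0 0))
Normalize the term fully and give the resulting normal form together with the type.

resulting normal form:
  refl Nat 3
inferred type:
  Eq Nat 3 3


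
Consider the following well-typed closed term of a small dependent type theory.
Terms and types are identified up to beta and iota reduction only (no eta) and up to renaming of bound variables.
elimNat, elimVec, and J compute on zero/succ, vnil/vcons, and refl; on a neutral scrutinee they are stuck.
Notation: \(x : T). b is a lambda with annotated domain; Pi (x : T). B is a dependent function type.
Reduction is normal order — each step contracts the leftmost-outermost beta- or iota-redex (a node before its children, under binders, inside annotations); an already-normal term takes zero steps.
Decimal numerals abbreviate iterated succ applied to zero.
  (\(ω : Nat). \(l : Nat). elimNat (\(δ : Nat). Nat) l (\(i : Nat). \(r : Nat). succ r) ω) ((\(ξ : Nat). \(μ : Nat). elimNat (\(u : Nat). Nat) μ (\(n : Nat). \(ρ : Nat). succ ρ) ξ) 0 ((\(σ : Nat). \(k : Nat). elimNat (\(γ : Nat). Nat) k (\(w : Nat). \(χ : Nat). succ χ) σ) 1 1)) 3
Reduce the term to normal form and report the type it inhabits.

normal form:
  5
the term's type:
  Nat
observation: the term reaches its normal form after 18 normal-order steps.


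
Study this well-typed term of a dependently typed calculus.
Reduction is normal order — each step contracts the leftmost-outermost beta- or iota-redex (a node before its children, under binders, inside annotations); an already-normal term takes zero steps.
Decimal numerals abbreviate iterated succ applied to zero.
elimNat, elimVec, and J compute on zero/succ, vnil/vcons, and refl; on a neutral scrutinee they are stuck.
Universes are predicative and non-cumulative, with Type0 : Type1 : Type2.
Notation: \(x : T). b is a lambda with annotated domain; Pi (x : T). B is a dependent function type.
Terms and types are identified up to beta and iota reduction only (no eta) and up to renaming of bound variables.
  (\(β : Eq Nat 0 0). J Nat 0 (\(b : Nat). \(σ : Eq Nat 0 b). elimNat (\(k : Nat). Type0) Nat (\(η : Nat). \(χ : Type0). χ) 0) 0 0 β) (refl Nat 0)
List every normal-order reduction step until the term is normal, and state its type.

normal-order reduction:
  (\(β : Eq Nat 0 0). J Nat 0 (\(b : Nat). \(σ : Eq Nat 0 b). elimNat (\(k : Nat). Type0) Nat (\(η : Nat). \(χ : Type0). χ) 0) 0 0 β) (refl Nat 0)
  ~> J Nat 0 (\(β : Nat). \(b : Eq Nat 0 β). elimNat (\(σ : Nat). Type0) Nat (\(k : Nat). \(η : Type0). η) 0) 0 0 (refl Nat 0)
  ~> 0
inferred type:
  Nat


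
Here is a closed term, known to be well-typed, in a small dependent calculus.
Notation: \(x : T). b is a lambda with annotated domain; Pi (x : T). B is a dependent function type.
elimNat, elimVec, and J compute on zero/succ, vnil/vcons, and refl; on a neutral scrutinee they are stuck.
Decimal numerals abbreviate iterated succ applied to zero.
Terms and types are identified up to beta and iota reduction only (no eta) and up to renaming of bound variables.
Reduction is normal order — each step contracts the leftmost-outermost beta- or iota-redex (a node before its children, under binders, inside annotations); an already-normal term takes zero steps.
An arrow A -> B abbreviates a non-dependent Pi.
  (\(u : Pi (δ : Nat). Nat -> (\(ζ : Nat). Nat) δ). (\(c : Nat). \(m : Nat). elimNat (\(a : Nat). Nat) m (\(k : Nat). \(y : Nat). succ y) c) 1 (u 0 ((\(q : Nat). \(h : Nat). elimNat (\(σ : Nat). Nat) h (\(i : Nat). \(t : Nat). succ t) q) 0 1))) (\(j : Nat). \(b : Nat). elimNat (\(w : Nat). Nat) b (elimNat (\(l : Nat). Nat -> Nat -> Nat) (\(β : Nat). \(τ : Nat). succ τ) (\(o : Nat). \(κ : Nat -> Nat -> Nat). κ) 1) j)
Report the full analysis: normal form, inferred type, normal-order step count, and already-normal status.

reduced normal form:
  2
type:
  Nat
reduction steps (normal order): 13
already normal: no
first contracted redex: a beta-redex


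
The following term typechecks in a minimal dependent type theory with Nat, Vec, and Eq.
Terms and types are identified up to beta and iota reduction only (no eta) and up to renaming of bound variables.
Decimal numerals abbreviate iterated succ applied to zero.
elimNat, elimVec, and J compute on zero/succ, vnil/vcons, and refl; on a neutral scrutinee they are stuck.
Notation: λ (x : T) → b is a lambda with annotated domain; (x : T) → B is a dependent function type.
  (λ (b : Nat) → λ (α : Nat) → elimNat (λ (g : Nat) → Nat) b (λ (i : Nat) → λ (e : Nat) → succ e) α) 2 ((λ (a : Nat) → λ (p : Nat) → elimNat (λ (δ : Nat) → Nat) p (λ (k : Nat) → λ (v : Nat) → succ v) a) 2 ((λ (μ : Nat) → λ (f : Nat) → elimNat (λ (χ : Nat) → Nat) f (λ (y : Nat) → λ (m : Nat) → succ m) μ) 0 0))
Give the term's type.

the term's type:
  Nat


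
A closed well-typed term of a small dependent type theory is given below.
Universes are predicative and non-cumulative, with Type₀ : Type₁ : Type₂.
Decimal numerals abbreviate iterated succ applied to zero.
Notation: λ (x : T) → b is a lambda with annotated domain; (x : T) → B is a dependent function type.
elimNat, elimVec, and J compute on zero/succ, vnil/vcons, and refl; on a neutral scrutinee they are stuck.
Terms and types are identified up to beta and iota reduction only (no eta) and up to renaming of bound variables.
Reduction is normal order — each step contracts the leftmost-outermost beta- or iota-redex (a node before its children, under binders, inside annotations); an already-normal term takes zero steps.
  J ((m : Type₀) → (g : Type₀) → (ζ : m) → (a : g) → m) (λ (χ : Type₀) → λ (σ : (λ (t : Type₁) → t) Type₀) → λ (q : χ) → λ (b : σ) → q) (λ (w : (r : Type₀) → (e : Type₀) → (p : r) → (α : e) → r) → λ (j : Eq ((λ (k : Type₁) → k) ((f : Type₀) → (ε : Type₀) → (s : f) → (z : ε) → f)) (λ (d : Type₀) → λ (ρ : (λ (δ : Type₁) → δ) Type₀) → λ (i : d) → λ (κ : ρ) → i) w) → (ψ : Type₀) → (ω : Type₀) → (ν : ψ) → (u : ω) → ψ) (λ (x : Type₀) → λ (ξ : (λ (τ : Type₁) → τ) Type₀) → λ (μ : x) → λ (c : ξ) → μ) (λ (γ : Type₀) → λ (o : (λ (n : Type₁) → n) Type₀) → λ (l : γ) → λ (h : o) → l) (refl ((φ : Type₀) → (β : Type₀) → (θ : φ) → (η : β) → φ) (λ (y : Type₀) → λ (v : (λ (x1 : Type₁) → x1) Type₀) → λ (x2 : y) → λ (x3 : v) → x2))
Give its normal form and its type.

normal form:
  λ (m : Type₀) → λ (g : Type₀) → λ (ζ : m) → λ (a : g) → ζ
the term's type:
  (m : Type₀) → (g : Type₀) → (ζ : m) → (a : g) → m
observation: the leftmost-outermost redex is a J iota-redex, and normalization takes 2 steps.


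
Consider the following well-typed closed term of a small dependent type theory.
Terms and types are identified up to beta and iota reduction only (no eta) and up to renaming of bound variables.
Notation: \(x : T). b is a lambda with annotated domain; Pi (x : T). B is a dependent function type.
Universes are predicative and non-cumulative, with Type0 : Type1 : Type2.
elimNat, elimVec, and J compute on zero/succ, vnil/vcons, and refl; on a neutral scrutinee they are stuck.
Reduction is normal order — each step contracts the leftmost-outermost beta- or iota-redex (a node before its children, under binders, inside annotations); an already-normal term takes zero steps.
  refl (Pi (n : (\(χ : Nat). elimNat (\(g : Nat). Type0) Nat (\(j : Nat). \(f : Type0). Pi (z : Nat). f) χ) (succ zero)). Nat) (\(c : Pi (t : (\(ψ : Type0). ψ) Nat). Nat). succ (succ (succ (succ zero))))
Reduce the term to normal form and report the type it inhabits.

resulting normal form:
  refl (Pi (n : Pi (χ : Nat). Nat). Nat) (\(g : Pi (j : Nat). Nat). succ (succ (succ (succ zero))))
inferred type:
  Eq (Pi (n : Pi (χ : Nat). Nat). Nat) (\(g : Pi (j : Nat). Nat). succ (succ (succ (succ zero)))) (\(f : Pi (z : Nat). Nat). succ (succ (succ (succ zero))))
observation: contracting a beta-redex first, the term normalizes in 6 steps.


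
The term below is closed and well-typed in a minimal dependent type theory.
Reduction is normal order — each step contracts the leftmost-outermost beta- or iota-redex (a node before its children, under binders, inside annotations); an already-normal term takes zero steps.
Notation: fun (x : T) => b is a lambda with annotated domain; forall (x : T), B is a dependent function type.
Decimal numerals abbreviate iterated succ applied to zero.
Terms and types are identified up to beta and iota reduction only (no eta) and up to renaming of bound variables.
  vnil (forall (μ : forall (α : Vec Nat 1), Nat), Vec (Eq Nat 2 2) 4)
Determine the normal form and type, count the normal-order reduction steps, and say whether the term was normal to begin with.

resulting normal form:
  vnil (forall (μ : forall (α : Vec Nat 1), Nat), Vec (Eq Nat 2 2) 4)
inferred type:
  Vec (forall (μ : forall (α : Vec Nat 1), Nat), Vec (Eq Nat 2 2) 4) 0
normal-order step count: 0
term was already normal: yes


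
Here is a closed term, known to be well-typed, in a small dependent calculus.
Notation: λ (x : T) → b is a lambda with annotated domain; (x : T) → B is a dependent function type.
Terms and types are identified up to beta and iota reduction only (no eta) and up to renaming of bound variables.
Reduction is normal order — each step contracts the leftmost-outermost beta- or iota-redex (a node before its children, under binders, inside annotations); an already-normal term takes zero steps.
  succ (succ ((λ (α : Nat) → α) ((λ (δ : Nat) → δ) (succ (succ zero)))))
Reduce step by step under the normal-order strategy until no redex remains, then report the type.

normal-order reduction:
  succ (succ ((λ (α : Nat) → α) ((λ (δ : Nat) → δ) (succ (succ zero)))))
  ~> succ (succ ((λ (α : Nat) → α) (succ (succ zero))))
  ~> succ (succ (succ (succ zero)))
type:
  Nat


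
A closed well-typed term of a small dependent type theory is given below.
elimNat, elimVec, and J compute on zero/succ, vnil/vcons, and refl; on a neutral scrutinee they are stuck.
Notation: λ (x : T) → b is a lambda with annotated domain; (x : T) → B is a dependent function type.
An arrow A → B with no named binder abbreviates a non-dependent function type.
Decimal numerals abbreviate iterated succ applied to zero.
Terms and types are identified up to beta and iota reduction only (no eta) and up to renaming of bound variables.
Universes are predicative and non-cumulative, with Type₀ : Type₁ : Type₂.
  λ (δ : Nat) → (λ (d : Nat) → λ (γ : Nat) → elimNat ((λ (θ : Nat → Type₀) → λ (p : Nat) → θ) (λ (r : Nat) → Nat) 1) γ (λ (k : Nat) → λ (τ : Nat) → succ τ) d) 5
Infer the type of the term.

the term's type:
  Nat → Nat → Nat


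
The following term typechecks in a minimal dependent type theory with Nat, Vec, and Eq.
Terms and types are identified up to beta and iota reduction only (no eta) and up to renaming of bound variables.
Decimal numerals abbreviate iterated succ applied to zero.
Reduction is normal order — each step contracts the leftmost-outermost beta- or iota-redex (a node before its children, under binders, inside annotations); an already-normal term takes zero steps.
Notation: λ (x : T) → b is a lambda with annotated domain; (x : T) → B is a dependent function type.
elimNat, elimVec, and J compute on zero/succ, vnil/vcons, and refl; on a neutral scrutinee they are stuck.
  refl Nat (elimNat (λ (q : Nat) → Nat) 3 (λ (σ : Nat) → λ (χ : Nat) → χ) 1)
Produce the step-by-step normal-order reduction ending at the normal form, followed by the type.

reduction (normal order):
  refl Nat (elimNat (λ (q : Nat) → Nat) 3 (λ (σ : Nat) → λ (χ : Nat) → χ) 1)
  ~> refl Nat ((λ (q : Nat) → λ (σ : Nat) → σ) 0 (elimNat (λ (χ : Nat) → Nat) 3 (λ (t : Nat) → λ (α : Nat) → α) 0))
  ~> refl Nat ((λ (q : Nat) → q) (elimNat (λ (σ : Nat) → Nat) 3 (λ (χ : Nat) → λ (t : Nat) → t) 0))
  ~> refl Nat (elimNat (λ (q : Nat) → Nat) 3 (λ (σ : Nat) → λ (χ : Nat) → χ) 0)
  ~> refl Nat 3
inferred type:
  Eq Nat 3 3
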